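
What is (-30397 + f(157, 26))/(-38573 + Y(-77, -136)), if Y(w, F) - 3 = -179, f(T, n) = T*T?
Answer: 5748/38749 ≈ 0.14834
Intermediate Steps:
f(T, n) = T²
Y(w, F) = -176 (Y(w, F) = 3 - 179 = -176)
(-30397 + f(157, 26))/(-38573 + Y(-77, -136)) = (-30397 + 157²)/(-38573 - 176) = (-30397 + 24649)/(-38749) = -5748*(-1/38749) = 5748/38749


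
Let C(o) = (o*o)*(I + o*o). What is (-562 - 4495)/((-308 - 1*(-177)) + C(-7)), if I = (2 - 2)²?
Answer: -5057/2270 ≈ -2.2278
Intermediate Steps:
I = 0 (I = 0² = 0)
C(o) = o⁴ (C(o) = (o*o)*(0 + o*o) = o²*(0 + o²) = o²*o² = o⁴)
(-562 - 4495)/((-308 - 1*(-177)) + C(-7)) = (-562 - 4495)/((-308 - 1*(-177)) + (-7)⁴) = -5057/((-308 + 177) + 2401) = -5057/(-131 + 2401) = -5057/2270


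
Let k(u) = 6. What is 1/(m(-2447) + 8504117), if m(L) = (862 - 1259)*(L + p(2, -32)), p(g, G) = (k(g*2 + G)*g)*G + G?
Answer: 1/9640728 ≈ 1.0373e-7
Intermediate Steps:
p(g, G) = G + 6*G*g (p(g, G) = (6*g)*G + G = 6*G*g + G = G + 6*G*g)
m(L) = 165152 - 397*L (m(L) = (862 - 1259)*(L - 32*(1 + 6*2)) = -397*(L - 32*(1 + 12)) = -397*(L - 32*13) = -397*(L - 416) = -397*(-416 + L) = 165152 - 397*L)
1/(m(-2447) + 8504117) = 1/((165152 - 397*(-2447)) + 8504117) = 1/((165152 + 971459) + 8504117) = 1/(1136611 + 8504117) = 1/9640728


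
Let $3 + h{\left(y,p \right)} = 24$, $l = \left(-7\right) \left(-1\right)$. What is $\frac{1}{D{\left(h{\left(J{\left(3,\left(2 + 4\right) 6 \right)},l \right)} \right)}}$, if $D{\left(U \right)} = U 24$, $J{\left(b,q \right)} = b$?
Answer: $\frac{1}{504} \approx 0.0019841$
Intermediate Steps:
$l = 7$
$h{\left(y,p \right)} = 21$ ($h{\left(y,p \right)} = -3 + 24 = 21$)
$D{\left(U \right)} = 24 U$
$\frac{1}{D{\left(h{\left(J{\left(3,\left(2 + 4\right) 6 \right)},l \right)} \right)}} = \frac{1}{24 \cdot 21} = \frac{1}{504}$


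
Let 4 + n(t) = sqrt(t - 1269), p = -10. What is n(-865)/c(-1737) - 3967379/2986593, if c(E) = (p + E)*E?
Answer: -4013059416551/3020977645209 + I*sqrt(2134)/3034539 ≈ -1.3284 + 1.5223e-5*I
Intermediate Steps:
c(E) = E*(-10 + E) (c(E) = (-10 + E)*E = E*(-10 + E))
n(t) = -4 + sqrt(-1269 + t) (n(t) = -4 + sqrt(t - 1269) = -4 + sqrt(-1269 + t))
n(-865)/c(-1737) - 3967379/2986593 = (-4 + sqrt(-1269 - 865))/((-1737*(-10 - 1737))) - 3967379/2986593 = (-4 + sqrt(-2134))/((-1737*(-1747))) - 3967379*1/2986593 = (-4 + I*sqrt(2134))/3034539 - 3967379/2986593 = (-4 + I*sqrt(2134))*(1/3034539) - 3967379/2986593 = (-4/3034539 + I*sqrt(2134)/3034539) - 3967379/2986593 = -4013059416551/3020977645209 + I*sqrt(2134)/3034539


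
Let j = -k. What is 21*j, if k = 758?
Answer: -15918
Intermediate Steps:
j = -758 (j = -1*758 = -758)
21*j = 21*(-758) = -15918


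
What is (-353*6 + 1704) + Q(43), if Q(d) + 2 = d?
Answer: -373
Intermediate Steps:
Q(d) = -2 + d
(-353*6 + 1704) + Q(43) = (-353*6 + 1704) + (-2 + 43) = (-2118 + 1704) + 41 = -414 + 41 = -373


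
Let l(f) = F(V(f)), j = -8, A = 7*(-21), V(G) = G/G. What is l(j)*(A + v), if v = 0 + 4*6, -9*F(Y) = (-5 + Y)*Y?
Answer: -164/3 ≈ -54.667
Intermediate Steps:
V(G) = 1
A = -147
F(Y) = -Y*(-5 + Y)/9 (F(Y) = -(-5 + Y)*Y/9 = -Y*(-5 + Y)/9)
l(f) = 4/9 (l(f) = (⅑)*1*(5 - 1*1) = (⅑)*1*(5 - 1) = (⅑)*1*4 = 4/9)
v = 24 (v = 0 + 24 = 24)
l(j)*(A + v) = 4*(-147 + 24)/9 = (4/9)*(-123) = -164/3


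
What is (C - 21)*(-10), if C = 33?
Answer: -120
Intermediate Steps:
(C - 21)*(-10) = (33 - 21)*(-10) = 12*(-10) = -120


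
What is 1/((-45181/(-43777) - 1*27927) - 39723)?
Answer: -43777/2961468869 ≈ -1.4782e-5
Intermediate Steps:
1/((-45181/(-43777) - 1*27927) - 39723) = 1/((-45181*(-1/43777) - 27927) - 39723) = 1/((45181/43777 - 27927) - 39723) = 1/(-1222515098/43777 - 39723) = 1/(-2961468869/43777) = -43777/2961468869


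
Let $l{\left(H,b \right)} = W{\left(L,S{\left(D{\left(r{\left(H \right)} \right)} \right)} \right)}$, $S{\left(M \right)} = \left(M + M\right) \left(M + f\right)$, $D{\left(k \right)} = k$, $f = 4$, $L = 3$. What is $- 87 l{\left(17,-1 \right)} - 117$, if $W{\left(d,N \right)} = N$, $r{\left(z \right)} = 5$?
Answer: $-7947$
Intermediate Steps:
$S{\left(M \right)} = 2 M \left(4 + M\right)$ ($S{\left(M \right)} = \left(M + M\right) \left(M + 4\right) = 2 M \left(4 + M\right)$)
$l{\left(H,b \right)} = 90$ ($l{\left(H,b \right)} = 2 \cdot 5 \left(4 + 5\right) = 2 \cdot 5 \cdot 9 = 90$)
$- 87 l{\left(17,-1 \right)} - 117 = \left(-87\right) 90 - 117 = -7830 - 117 = -7947$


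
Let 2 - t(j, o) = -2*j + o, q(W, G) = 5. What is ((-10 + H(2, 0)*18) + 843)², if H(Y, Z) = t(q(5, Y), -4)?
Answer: 1256641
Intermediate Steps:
t(j, o) = 2 - o + 2*j (t(j, o) = 2 - (-2*j + o) = 2 - (o - 2*j) = 2 + (-o + 2*j) = 2 - o + 2*j)
H(Y, Z) = 16 (H(Y, Z) = 2 - 1*(-4) + 2*5 = 2 + 4 + 10 = 16)
((-10 + H(2, 0)*18) + 843)² = ((-10 + 16*18) + 843)² = ((-10 + 288) + 843)² = (278 + 843)² = 1121² = 1256641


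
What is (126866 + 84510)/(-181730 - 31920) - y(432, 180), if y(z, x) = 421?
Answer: -45079013/106825 ≈ -421.99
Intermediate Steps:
(126866 + 84510)/(-181730 - 31920) - y(432, 180) = (126866 + 84510)/(-181730 - 31920) - 1*421 = 211376/(-213650) - 421 = 211376*(-1/213650) - 421 = -105688/106825 - 421 = -45079013/106825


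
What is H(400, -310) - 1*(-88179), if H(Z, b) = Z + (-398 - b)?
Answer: 88491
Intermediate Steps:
H(Z, b) = -398 + Z - b
H(400, -310) - 1*(-88179) = (-398 + 400 - 1*(-310)) - 1*(-88179) = (-398 + 400 + 310) + 88179 = 312 + 88179 = 88491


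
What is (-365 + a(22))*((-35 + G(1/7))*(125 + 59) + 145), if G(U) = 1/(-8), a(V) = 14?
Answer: 2217618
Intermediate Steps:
G(U) = -⅛
(-365 + a(22))*((-35 + G(1/7))*(125 + 59) + 145) = (-365 + 14)*((-35 - ⅛)*(125 + 59) + 145) = -351*(-281/8*184 + 145) = -351*(-6463 + 145) = -351*(-6318) = 2217618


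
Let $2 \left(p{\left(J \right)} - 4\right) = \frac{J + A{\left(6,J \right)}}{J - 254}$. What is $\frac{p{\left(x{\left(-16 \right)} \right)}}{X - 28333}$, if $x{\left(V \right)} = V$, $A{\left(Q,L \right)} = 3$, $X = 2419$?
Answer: $- \frac{2173}{13993560} \approx -0.00015529$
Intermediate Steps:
$p{\left(J \right)} = 4 + \frac{3 + J}{2 \left(-254 + J\right)}$ ($p{\left(J \right)} = 4 + \frac{\left(J + 3\right) \frac{1}{J - 254}}{2} = 4 + \frac{\left(3 + J\right) \frac{1}{-254 + J}}{2} = 4 + \frac{\frac{1}{-254 + J} \left(3 + J\right)}{2} = 4 + \frac{3 + J}{2 \left(-254 + J\right)}$)
$\frac{p{\left(x{\left(-16 \right)} \right)}}{X - 28333} = \frac{\frac{1}{2} \frac{1}{-254 - 16} \left(-2029 + 9 \left(-16\right)\right)}{2419 - 28333} = \frac{\frac{1}{2} \frac{1}{-270} \left(-2029 - 144\right)}{2419 - 28333} = \frac{\frac{1}{2} \left(- \frac{1}{270}\right) \left(-2173\right)}{-25914} = \frac{2173}{540} \left(- \frac{1}{25914}\right) = - \frac{2173}{13993560}$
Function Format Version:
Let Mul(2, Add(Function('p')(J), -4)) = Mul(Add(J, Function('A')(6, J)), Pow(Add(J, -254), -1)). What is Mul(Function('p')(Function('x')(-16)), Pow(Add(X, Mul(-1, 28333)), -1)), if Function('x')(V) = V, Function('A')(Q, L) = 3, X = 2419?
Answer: Rational(-2173, 13993560) ≈ -0.00015529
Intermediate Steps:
Function('p')(J) = Add(4, Mul(Rational(1, 2), Pow(Add(-254, J), -1), Add(3, J))) (Function('p')(J) = Add(4, Mul(Rational(1, 2), Mul(Add(J, 3), Pow(Add(J, -254), -1)))) = Add(4, Mul(Rational(1, 2), Mul(Add(3, J), Pow(Add(-254, J), -1)))) = Add(4, Mul(Rational(1, 2), Mul(Pow(Add(-254, J), -1), Add(3, J)))) = Add(4, Mul(Rational(1, 2), Pow(Add(-254, J), -1), Add(3, J))))
Mul(Function('p')(Function('x')(-16)), Pow(Add(X, Mul(-1, 28333)), -1)) = Mul(Mul(Rational(1, 2), Pow(Add(-254, -16), -1), Add(-2029, Mul(9, -16))), Pow(Add(2419, Mul(-1, 28333)), -1)) = Mul(Mul(Rational(1, 2), Pow(-270, -1), Add(-2029, -144)), Pow(Add(2419, -28333), -1)) = Mul(Mul(Rational(1, 2), Rational(-1, 270), -2173), Pow(-25914, -1)) = Mul(Rational(2173, 540), Rational(-1, 25914)) = Rational(-2173, 13993560)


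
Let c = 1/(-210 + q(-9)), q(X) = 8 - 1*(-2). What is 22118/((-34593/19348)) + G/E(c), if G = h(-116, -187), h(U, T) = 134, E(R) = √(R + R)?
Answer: -427939064/34593 - 1340*I ≈ -12371.0 - 1340.0*I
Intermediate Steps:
q(X) = 10 (q(X) = 8 + 2 = 10)
c = -1/200 (c = 1/(-210 + 10) = 1/(-200) = -1/200 ≈ -0.0050000)
E(R) = √2*√R (E(R) = √(2*R) = √2*√R)
G = 134
22118/((-34593/19348)) + G/E(c) = 22118/((-34593/19348)) + 134/((√2*√(-1/200))) = 22118/((-34593*1/19348)) + 134/((√2*(I*√2/20))) = 22118/(-34593/19348) + 134/((I/10)) = 22118*(-19348/34593) + 134*(-10*I) = -427939064/34593 - 1340*I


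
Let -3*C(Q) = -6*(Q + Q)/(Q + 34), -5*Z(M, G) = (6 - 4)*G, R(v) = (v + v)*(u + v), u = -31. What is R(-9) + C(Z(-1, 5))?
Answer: 2879/4 ≈ 719.75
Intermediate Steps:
R(v) = 2*v*(-31 + v) (R(v) = (v + v)*(-31 + v) = (2*v)*(-31 + v) = 2*v*(-31 + v))
Z(M, G) = -2*G/5 (Z(M, G) = -(6 - 4)*G/5 = -2*G/5)
C(Q) = 4*Q/(34 + Q) (C(Q) = -(-2)/((Q + 34)/(Q + Q)) = -(-2)/((34 + Q)/((2*Q))) = -(-2)/((34 + Q)*(1/(2*Q))) = -(-2)/((34 + Q)/(2*Q)) = -(-2)*2*Q/(34 + Q) = -(-4)*Q/(34 + Q) = 4*Q/(34 + Q))
R(-9) + C(Z(-1, 5)) = 2*(-9)*(-31 - 9) + 4*(-⅖*5)/(34 - ⅖*5) = 2*(-9)*(-40) + 4*(-2)/(34 - 2) = 720 + 4*(-2)/32 = 720 + 4*(-2)*(1/32) = 720 - ¼ = 2879/4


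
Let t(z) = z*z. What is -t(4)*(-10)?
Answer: 160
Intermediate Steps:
t(z) = z**2
-t(4)*(-10) = -1*4**2*(-10) = -1*16*(-10) = -16*(-10) = 160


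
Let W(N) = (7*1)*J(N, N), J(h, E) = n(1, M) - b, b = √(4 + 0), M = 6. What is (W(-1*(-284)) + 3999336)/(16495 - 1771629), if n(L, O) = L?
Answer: -3999329/1755134 ≈ -2.2786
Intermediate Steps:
b = 2 (b = √4 = 2)
J(h, E) = -1 (J(h, E) = 1 - 1*2 = 1 - 2 = -1)
W(N) = -7 (W(N) = (7*1)*(-1) = 7*(-1) = -7)
(W(-1*(-284)) + 3999336)/(16495 - 1771629) = (-7 + 3999336)/(16495 - 1771629) = 3999329/(-1755134) = 3999329*(-1/1755134) = -3999329/1755134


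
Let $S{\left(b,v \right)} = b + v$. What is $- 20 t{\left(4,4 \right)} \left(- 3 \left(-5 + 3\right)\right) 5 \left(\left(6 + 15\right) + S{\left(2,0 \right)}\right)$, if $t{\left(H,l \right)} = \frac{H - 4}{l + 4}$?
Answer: $0$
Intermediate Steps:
$t{\left(H,l \right)} = \frac{-4 + H}{4 + l}$
$- 20 t{\left(4,4 \right)} \left(- 3 \left(-5 + 3\right)\right) 5 \left(\left(6 + 15\right) + S{\left(2,0 \right)}\right) = - 20 \frac{-4 + 4}{4 + 4} \left(- 3 \left(-5 + 3\right)\right) 5 \left(\left(6 + 15\right) + \left(2 + 0\right)\right) = - 20 \cdot \frac{1}{8} \cdot 0 \left(\left(-3\right) \left(-2\right)\right) 5 \left(21 + 2\right) = - 20 \cdot \frac{1}{8} \cdot 0 \cdot 6 \cdot 5 \cdot 23 = - 20 \cdot 0 \cdot 6 \cdot 5 \cdot 23 = - 20 \cdot 0 \cdot 5 \cdot 23 = \left(-20\right) 0 \cdot 23 = 0 \cdot 23 = 0$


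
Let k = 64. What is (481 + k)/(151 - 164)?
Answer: -545/13 ≈ -41.923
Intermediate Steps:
(481 + k)/(151 - 164) = (481 + 64)/(151 - 164) = 545/(-13) = 545*(-1/13) = -545/13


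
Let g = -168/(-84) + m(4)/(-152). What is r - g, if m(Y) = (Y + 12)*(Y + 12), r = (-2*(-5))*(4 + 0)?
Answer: 754/19 ≈ 39.684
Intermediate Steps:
r = 40 (r = 10*4 = 40)
m(Y) = (12 + Y)² (m(Y) = (12 + Y)*(12 + Y) = (12 + Y)²)
g = 6/19 (g = -168/(-84) + (12 + 4)²/(-152) = -168*(-1/84) + 16²*(-1/152) = 2 + 256*(-1/152) = 2 - 32/19 = 6/19 ≈ 0.31579)
r - g = 40 - 1*6/19 = 40 - 6/19 = 754/19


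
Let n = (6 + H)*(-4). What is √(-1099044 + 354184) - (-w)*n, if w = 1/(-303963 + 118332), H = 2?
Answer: 32/185631 + 2*I*√186215 ≈ 0.00017239 + 863.05*I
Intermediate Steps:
w = -1/185631 (w = 1/(-185631) = -1/185631 ≈ -5.3870e-6)
n = -32 (n = (6 + 2)*(-4) = 8*(-4) = -32)
√(-1099044 + 354184) - (-w)*n = √(-1099044 + 354184) - (-1*(-1/185631))*(-32) = √(-744860) - (-32)/185631 = 2*I*√186215 - 1*(-32/185631) = 2*I*√186215 + 32/185631 = 32/185631 + 2*I*√186215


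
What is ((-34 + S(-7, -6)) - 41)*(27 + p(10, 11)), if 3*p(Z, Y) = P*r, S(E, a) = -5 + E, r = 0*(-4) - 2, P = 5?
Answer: -2059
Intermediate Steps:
r = -2 (r = 0 - 2 = -2)
p(Z, Y) = -10/3 (p(Z, Y) = (5*(-2))/3 = (⅓)*(-10) = -10/3)
((-34 + S(-7, -6)) - 41)*(27 + p(10, 11)) = ((-34 + (-5 - 7)) - 41)*(27 - 10/3) = ((-34 - 12) - 41)*(71/3) = (-46 - 41)*(71/3) = -87*71/3 = -2059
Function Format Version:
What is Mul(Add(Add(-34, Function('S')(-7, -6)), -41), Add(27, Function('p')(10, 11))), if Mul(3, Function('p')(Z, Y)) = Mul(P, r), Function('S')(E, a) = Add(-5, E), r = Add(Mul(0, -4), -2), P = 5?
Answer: -2059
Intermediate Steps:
r = -2 (r = Add(0, -2) = -2)
Function('p')(Z, Y) = Rational(-10, 3) (Function('p')(Z, Y) = Mul(Rational(1, 3), Mul(5, -2)) = Mul(Rational(1, 3), -10) = Rational(-10, 3))
Mul(Add(Add(-34, Function('S')(-7, -6)), -41), Add(27, Function('p')(10, 11))) = Mul(Add(Add(-34, Add(-5, -7)), -41), Add(27, Rational(-10, 3))) = Mul(Add(Add(-34, -12), -41), Rational(71, 3)) = Mul(Add(-46, -41), Rational(71, 3)) = Mul(-87, Rational(71, 3)) = -2059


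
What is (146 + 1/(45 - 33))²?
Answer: 3073009/144 ≈ 21340.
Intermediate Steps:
(146 + 1/(45 - 33))² = (146 + 1/12)² = (1753/12)² = 3073009/144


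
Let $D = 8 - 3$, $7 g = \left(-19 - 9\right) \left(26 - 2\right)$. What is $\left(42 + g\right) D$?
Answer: $-270$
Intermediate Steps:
$g = -96$ ($g = \frac{\left(-19 - 9\right) \left(26 - 2\right)}{7} = \frac{\left(-28\right) 24}{7} = \frac{1}{7} \left(-672\right) = -96$)
$D = 5$ ($D = 8 - 3 = 5$)
$\left(42 + g\right) D = \left(42 - 96\right) 5 = \left(-54\right) 5 = -270$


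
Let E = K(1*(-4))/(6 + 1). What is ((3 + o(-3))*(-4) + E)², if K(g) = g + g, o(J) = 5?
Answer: 53824/49 ≈ 1098.4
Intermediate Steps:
K(g) = 2*g
E = -8/7 (E = (2*(1*(-4)))/(6 + 1) = (2*(-4))/7 = -8*⅐ = -8/7 ≈ -1.1429)
((3 + o(-3))*(-4) + E)² = ((3 + 5)*(-4) - 8/7)² = (8*(-4) - 8/7)² = (-32 - 8/7)² = (-232/7)² = 53824/49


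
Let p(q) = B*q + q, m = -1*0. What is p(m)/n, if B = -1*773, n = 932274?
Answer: 0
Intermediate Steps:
m = 0
B = -773
p(q) = -772*q (p(q) = -773*q + q = -772*q)
p(m)/n = -772*0/932274 = 0*(1/932274) = 0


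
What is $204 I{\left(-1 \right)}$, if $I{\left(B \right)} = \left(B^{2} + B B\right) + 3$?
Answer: $1020$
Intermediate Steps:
$I{\left(B \right)} = 3 + 2 B^{2}$ ($I{\left(B \right)} = \left(B^{2} + B^{2}\right) + 3 = 2 B^{2} + 3 = 3 + 2 B^{2}$)
$204 I{\left(-1 \right)} = 204 \left(3 + 2 \left(-1\right)^{2}\right) = 204 \left(3 + 2 \cdot 1\right) = 204 \left(3 + 2\right) = 204 \cdot 5 = 1020$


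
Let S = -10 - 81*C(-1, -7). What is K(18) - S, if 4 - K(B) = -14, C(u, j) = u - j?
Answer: 514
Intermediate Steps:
S = -496 (S = -10 - 81*(-1 - 1*(-7)) = -10 - 81*(-1 + 7) = -10 - 81*6 = -10 - 486 = -496)
K(B) = 18 (K(B) = 4 - 1*(-14) = 4 + 14 = 18)
K(18) - S = 18 - 1*(-496) = 18 + 496 = 514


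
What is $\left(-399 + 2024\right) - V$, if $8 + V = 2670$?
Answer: $-1037$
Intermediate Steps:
$V = 2662$ ($V = -8 + 2670 = 2662$)
$\left(-399 + 2024\right) - V = \left(-399 + 2024\right) - 2662 = 1625 - 2662 = -1037$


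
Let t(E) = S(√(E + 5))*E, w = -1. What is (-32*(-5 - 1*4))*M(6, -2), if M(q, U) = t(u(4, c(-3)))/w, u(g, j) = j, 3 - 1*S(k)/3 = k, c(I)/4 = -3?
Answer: 31104 - 10368*I*√7 ≈ 31104.0 - 27431.0*I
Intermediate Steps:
c(I) = -12 (c(I) = 4*(-3) = -12)
S(k) = 9 - 3*k
t(E) = E*(9 - 3*√(5 + E)) (t(E) = (9 - 3*√(E + 5))*E = (9 - 3*√(5 + E))*E = E*(9 - 3*√(5 + E)))
M(q, U) = 108 - 36*I*√7 (M(q, U) = (3*(-12)*(3 - √(5 - 12)))/(-1) = (3*(-12)*(3 - √(-7)))*(-1) = (3*(-12)*(3 - I*√7))*(-1) = (-108 + 36*I*√7)*(-1) = 108 - 36*I*√7)
(-32*(-5 - 1*4))*M(6, -2) = (-32*(-5 - 1*4))*(108 - 36*I*√7) = (-32*(-5 - 4))*(108 - 36*I*√7) = (-32*(-9))*(108 - 36*I*√7) = 288*(108 - 36*I*√7) = 31104 - 10368*I*√7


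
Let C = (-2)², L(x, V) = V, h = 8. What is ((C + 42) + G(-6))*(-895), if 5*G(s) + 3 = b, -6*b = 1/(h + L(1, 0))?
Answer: -1950205/48 ≈ -40629.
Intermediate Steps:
C = 4
b = -1/48 (b = -1/(6*(8 + 0)) = -⅙/8 = -⅙*⅛ = -1/48 ≈ -0.020833)
G(s) = -29/48 (G(s) = -⅗ + (⅕)*(-1/48) = -⅗ - 1/240 = -29/48)
((C + 42) + G(-6))*(-895) = ((4 + 42) - 29/48)*(-895) = (46 - 29/48)*(-895) = (2179/48)*(-895) = -1950205/48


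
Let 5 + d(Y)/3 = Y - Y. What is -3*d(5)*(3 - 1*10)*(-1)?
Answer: 315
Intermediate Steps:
d(Y) = -15 (d(Y) = -15 + 3*(Y - Y) = -15 + 3*0 = -15 + 0 = -15)
-3*d(5)*(3 - 1*10)*(-1) = -3*(-15*(3 - 1*10))*(-1) = -3*(-15*(3 - 10))*(-1) = -3*(-15*(-7))*(-1) = -315*(-1) = -3*(-105) = 315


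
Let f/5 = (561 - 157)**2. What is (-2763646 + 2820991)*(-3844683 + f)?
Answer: -173675239035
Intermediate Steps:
f = 816080 (f = 5*(561 - 157)**2 = 5*404**2 = 5*163216 = 816080)
(-2763646 + 2820991)*(-3844683 + f) = (-2763646 + 2820991)*(-3844683 + 816080) = 57345*(-3028603) = -173675239035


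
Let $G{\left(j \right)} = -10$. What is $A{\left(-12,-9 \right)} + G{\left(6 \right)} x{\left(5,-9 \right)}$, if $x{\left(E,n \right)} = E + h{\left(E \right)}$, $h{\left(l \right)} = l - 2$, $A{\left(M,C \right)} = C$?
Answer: $-89$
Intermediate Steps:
$h{\left(l \right)} = -2 + l$ ($h{\left(l \right)} = l - 2 = -2 + l$)
$x{\left(E,n \right)} = -2 + 2 E$ ($x{\left(E,n \right)} = E + \left(-2 + E\right) = -2 + 2 E$)
$A{\left(-12,-9 \right)} + G{\left(6 \right)} x{\left(5,-9 \right)} = -9 - 10 \left(-2 + 2 \cdot 5\right) = -9 - 10 \left(-2 + 10\right) = -9 - 80 = -89$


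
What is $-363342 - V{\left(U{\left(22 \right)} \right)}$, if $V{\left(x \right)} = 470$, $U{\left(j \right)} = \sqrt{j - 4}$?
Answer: $-363812$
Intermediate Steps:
$U{\left(j \right)} = \sqrt{-4 + j}$
$-363342 - V{\left(U{\left(22 \right)} \right)} = -363342 - 470 = -363812$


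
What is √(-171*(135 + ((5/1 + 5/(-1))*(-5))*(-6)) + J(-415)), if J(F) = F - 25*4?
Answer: 20*I*√59 ≈ 153.62*I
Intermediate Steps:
J(F) = -100 + F (J(F) = F - 100 = -100 + F)
√(-171*(135 + ((5/1 + 5/(-1))*(-5))*(-6)) + J(-415)) = √(-171*(135 + ((5/1 + 5/(-1))*(-5))*(-6)) + (-100 - 415)) = √(-171*(135 + ((5*1 + 5*(-1))*(-5))*(-6)) - 515) = √(-171*(135 + ((5 - 5)*(-5))*(-6)) - 515) = √(-171*(135 + (0*(-5))*(-6)) - 515) = √(-171*(135 + 0*(-6)) - 515) = √(-171*(135 + 0) - 515) = √(-171*135 - 515) = √(-23085 - 515) = √(-23600) = 20*I*√59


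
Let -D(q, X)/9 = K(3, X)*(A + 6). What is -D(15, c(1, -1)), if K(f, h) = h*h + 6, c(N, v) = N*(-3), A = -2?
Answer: 540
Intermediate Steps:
c(N, v) = -3*N
K(f, h) = 6 + h² (K(f, h) = h² + 6 = 6 + h²)
D(q, X) = -216 - 36*X² (D(q, X) = -9*(6 + X²)*(-2 + 6) = -9*(6 + X²)*4 = -9*(24 + 4*X²) = -216 - 36*X²)
-D(15, c(1, -1)) = -(-216 - 36*(-3*1)²) = -(-216 - 36*(-3)²) = -(-216 - 36*9) = -(-216 - 324) = -1*(-540) = 540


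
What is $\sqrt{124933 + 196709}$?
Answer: $3 \sqrt{35738} \approx 567.13$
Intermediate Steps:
$\sqrt{124933 + 196709} = \sqrt{321642} = 3 \sqrt{35738}$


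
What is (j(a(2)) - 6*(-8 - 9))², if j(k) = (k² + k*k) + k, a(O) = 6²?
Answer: 7452900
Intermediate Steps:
a(O) = 36
j(k) = k + 2*k² (j(k) = (k² + k²) + k = 2*k² + k = k + 2*k²)
(j(a(2)) - 6*(-8 - 9))² = (36*(1 + 2*36) - 6*(-8 - 9))² = (36*(1 + 72) - 6*(-17))² = (36*73 + 102)² = (2628 + 102)² = 2730² = 7452900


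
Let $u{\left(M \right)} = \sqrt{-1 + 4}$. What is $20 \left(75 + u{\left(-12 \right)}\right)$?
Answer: $1500 + 20 \sqrt{3} \approx 1534.6$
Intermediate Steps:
$u{\left(M \right)} = \sqrt{3}$
$20 \left(75 + u{\left(-12 \right)}\right) = 20 \left(75 + \sqrt{3}\right) = 1500 + 20 \sqrt{3}$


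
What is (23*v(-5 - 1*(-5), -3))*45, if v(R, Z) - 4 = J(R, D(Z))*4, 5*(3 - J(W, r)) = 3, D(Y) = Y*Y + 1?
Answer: 14076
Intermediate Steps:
D(Y) = 1 + Y² (D(Y) = Y² + 1 = 1 + Y²)
J(W, r) = 12/5 (J(W, r) = 3 - ⅕*3 = 3 - ⅗ = 12/5)
v(R, Z) = 68/5 (v(R, Z) = 4 + (12/5)*4 = 4 + 48/5 = 68/5)
(23*v(-5 - 1*(-5), -3))*45 = (23*(68/5))*45 = (1564/5)*45 = 14076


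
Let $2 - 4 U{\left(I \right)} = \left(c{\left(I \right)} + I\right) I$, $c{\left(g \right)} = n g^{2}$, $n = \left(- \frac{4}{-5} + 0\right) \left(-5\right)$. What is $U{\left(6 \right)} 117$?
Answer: $\frac{48555}{2} \approx 24278.0$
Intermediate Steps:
$n = -4$ ($n = \left(\left(-4\right) \left(- \frac{1}{5}\right) + 0\right) \left(-5\right) = \left(\frac{4}{5} + 0\right) \left(-5\right) = \frac{4}{5} \left(-5\right) = -4$)
$c{\left(g \right)} = - 4 g^{2}$
$U{\left(I \right)} = \frac{1}{2} - \frac{I \left(I - 4 I^{2}\right)}{4}$ ($U{\left(I \right)} = \frac{1}{2} - \frac{\left(- 4 I^{2} + I\right) I}{4} = \frac{1}{2} - \frac{\left(I - 4 I^{2}\right) I}{4} = \frac{1}{2} - \frac{I \left(I - 4 I^{2}\right)}{4}$)
$U{\left(6 \right)} 117 = \left(\frac{1}{2} + 6^{3} - \frac{6^{2}}{4}\right) 117 = \left(\frac{1}{2} + 216 - 9\right) 117 = \frac{415}{2} \cdot 117 = \frac{48555}{2}$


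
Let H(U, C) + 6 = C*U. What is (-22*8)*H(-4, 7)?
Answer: 5984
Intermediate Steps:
H(U, C) = -6 + C*U
(-22*8)*H(-4, 7) = (-22*8)*(-6 + 7*(-4)) = -176*(-6 - 28) = -176*(-34) = 5984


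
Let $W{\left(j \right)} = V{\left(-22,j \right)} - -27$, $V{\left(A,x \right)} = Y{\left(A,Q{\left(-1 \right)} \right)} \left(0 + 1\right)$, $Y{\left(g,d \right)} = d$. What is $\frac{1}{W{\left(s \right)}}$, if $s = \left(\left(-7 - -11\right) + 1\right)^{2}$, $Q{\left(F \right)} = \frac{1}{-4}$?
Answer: $\frac{4}{107} \approx 0.037383$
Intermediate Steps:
$Q{\left(F \right)} = - \frac{1}{4}$
$V{\left(A,x \right)} = - \frac{1}{4}$ ($V{\left(A,x \right)} = - \frac{0 + 1}{4} = \left(- \frac{1}{4}\right) 1 = - \frac{1}{4}$)
$s = 25$ ($s = \left(\left(-7 + 11\right) + 1\right)^{2} = \left(4 + 1\right)^{2} = 5^{2} = 25$)
$W{\left(j \right)} = \frac{107}{4}$ ($W{\left(j \right)} = - \frac{1}{4} - -27 = - \frac{1}{4} + 27 = \frac{107}{4}$)
$\frac{1}{W{\left(s \right)}} = \frac{1}{\frac{107}{4}} = \frac{4}{107}$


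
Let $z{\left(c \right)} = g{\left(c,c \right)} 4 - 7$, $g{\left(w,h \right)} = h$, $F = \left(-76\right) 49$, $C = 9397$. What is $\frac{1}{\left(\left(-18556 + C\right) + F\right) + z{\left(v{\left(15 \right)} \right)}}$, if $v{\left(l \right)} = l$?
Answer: $- \frac{1}{12830} \approx -7.7942 \cdot 10^{-5}$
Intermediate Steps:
$F = -3724$
$z{\left(c \right)} = -7 + 4 c$ ($z{\left(c \right)} = c 4 - 7 = 4 c - 7 = -7 + 4 c$)
$\frac{1}{\left(\left(-18556 + C\right) + F\right) + z{\left(v{\left(15 \right)} \right)}} = \frac{1}{\left(\left(-18556 + 9397\right) - 3724\right) + \left(-7 + 4 \cdot 15\right)} = \frac{1}{\left(-9159 - 3724\right) + \left(-7 + 60\right)} = \frac{1}{-12883 + 53} = \frac{1}{-12830} = - \frac{1}{12830}$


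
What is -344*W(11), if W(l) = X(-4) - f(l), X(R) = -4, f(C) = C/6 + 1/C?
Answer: 67252/33 ≈ 2037.9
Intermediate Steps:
f(C) = 1/C + C/6 (f(C) = C*(⅙) + 1/C = C/6 + 1/C = 1/C + C/6)
W(l) = -4 - 1/l - l/6 (W(l) = -4 - (1/l + l/6) = -4 + (-1/l - l/6) = -4 - 1/l - l/6)
-344*W(11) = -344*(-4 - 1/11 - ⅙*11) = -344*(-4 - 1*1/11 - 11/6) = -344*(-4 - 1/11 - 11/6) = -344*(-391/66) = 67252/33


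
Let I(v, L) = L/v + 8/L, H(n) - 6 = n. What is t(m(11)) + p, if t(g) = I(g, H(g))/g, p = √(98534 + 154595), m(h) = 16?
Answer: 153/1408 + √253129 ≈ 503.23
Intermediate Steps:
H(n) = 6 + n
p = √253129 ≈ 503.12
I(v, L) = 8/L + L/v
t(g) = (8/(6 + g) + (6 + g)/g)/g
t(m(11)) + p = ((6 + 16)² + 8*16)/(16²*(6 + 16)) + √253129 = (1/256)*(22² + 128)/22 + √253129 = (1/256)*(1/22)*(484 + 128) + √253129 = (1/256)*(1/22)*612 + √253129 = 153/1408 + √253129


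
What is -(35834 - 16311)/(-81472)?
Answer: 19523/81472 ≈ 0.23963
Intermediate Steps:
-(35834 - 16311)/(-81472) = -19523*(-1)/81472 = -1*(-19523/81472) = 19523/81472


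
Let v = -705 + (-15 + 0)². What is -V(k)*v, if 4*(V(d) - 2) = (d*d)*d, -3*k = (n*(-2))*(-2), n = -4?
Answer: 172480/9 ≈ 19164.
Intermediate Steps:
k = 16/3 (k = -(-4*(-2))*(-2)/3 = -8*(-2)/3 = -⅓*(-16) = 16/3 ≈ 5.3333)
V(d) = 2 + d³/4 (V(d) = 2 + ((d*d)*d)/4 = 2 + (d²*d)/4 = 2 + d³/4)
v = -480 (v = -705 + (-15)² = -705 + 225 = -480)
-V(k)*v = -(2 + (16/3)³/4)*(-480) = -(2 + (¼)*(4096/27))*(-480) = -(2 + 1024/27)*(-480) = -1078*(-480)/27 = -1*(-172480/9) = 172480/9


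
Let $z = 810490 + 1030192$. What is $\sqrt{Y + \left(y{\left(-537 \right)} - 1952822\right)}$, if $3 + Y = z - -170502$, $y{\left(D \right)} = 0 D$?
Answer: $7 \sqrt{1191} \approx 241.58$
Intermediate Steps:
$z = 1840682$
$y{\left(D \right)} = 0$
$Y = 2011181$ ($Y = -3 + \left(1840682 - -170502\right) = -3 + \left(1840682 + 170502\right) = -3 + 2011184 = 2011181$)
$\sqrt{Y + \left(y{\left(-537 \right)} - 1952822\right)} = \sqrt{2011181 + \left(0 - 1952822\right)} = \sqrt{2011181 - 1952822} = \sqrt{58359} = 7 \sqrt{1191}$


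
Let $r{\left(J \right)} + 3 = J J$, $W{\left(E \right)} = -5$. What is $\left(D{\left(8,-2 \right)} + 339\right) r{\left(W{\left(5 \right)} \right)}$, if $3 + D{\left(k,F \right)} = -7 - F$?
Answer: $7282$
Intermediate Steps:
$D{\left(k,F \right)} = -10 - F$ ($D{\left(k,F \right)} = -3 - \left(7 + F\right) = -10 - F$)
$r{\left(J \right)} = -3 + J^{2}$ ($r{\left(J \right)} = -3 + J J = -3 + J^{2}$)
$\left(D{\left(8,-2 \right)} + 339\right) r{\left(W{\left(5 \right)} \right)} = \left(\left(-10 - -2\right) + 339\right) \left(-3 + \left(-5\right)^{2}\right) = \left(\left(-10 + 2\right) + 339\right) \left(-3 + 25\right) = \left(-8 + 339\right) 22 = 331 \cdot 22 = 7282$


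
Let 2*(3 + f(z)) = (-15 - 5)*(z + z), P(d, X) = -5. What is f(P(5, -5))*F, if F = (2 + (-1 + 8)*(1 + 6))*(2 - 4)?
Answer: -9894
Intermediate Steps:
f(z) = -3 - 20*z (f(z) = -3 + ((-15 - 5)*(z + z))/2 = -3 + (-40*z)/2 = -3 - 20*z)
F = -102 (F = (2 + 7*7)*(-2) = (2 + 49)*(-2) = 51*(-2) = -102)
f(P(5, -5))*F = (-3 - 20*(-5))*(-102) = (-3 + 100)*(-102) = 97*(-102) = -9894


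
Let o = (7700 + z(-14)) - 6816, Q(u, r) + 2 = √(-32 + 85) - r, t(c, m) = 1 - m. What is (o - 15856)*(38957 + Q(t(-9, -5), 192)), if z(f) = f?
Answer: -580902318 - 14986*√53 ≈ -5.8101e+8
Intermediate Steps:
Q(u, r) = -2 + √53 - r (Q(u, r) = -2 + (√(-32 + 85) - r) = -2 + (√53 - r) = -2 + √53 - r)
o = 870 (o = (7700 - 14) - 6816 = 7686 - 6816 = 870)
(o - 15856)*(38957 + Q(t(-9, -5), 192)) = (870 - 15856)*(38957 + (-2 + √53 - 1*192)) = -14986*(38957 + (-2 + √53 - 192)) = -14986*(38957 + (-194 + √53)) = -14986*(38763 + √53) = -580902318 - 14986*√53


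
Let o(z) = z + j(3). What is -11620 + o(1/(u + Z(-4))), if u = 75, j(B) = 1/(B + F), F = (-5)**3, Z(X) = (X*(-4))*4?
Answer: -197051977/16958 ≈ -11620.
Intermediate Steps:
Z(X) = -16*X (Z(X) = -4*X*4 = -16*X)
F = -125
j(B) = 1/(-125 + B) (j(B) = 1/(B - 125) = 1/(-125 + B))
o(z) = -1/122 + z (o(z) = z + 1/(-125 + 3) = z + 1/(-122) = z - 1/122 = -1/122 + z)
-11620 + o(1/(u + Z(-4))) = -11620 + (-1/122 + 1/(75 - 16*(-4))) = -11620 + (-1/122 + 1/(75 + 64)) = -11620 + (-1/122 + 1/139) = -11620 - 17/16958 = -197051977/16958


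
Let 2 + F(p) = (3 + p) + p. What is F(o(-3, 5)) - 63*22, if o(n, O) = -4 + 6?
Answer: -1381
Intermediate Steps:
o(n, O) = 2
F(p) = 1 + 2*p (F(p) = -2 + ((3 + p) + p) = -2 + (3 + 2*p) = 1 + 2*p)
F(o(-3, 5)) - 63*22 = (1 + 2*2) - 63*22 = (1 + 4) - 1386 = 5 - 1386 = -1381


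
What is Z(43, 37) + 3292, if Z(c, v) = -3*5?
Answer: 3277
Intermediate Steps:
Z(c, v) = -15
Z(43, 37) + 3292 = -15 + 3292 = 3277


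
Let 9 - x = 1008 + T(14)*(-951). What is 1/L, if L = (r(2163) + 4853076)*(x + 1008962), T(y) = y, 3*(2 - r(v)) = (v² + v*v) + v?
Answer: 1/1770190658147 ≈ 5.6491e-13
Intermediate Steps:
r(v) = 2 - 2*v²/3 - v/3 (r(v) = 2 - ((v² + v*v) + v)/3 = 2 - ((v² + v²) + v)/3 = 2 - (2*v² + v)/3 = 2 - (v + 2*v²)/3 = 2 + (-2*v²/3 - v/3) = 2 - 2*v²/3 - v/3)
x = 12315 (x = 9 - (1008 + 14*(-951)) = 9 - (1008 - 13314) = 9 - 1*(-12306) = 9 + 12306 = 12315)
L = 1770190658147 (L = ((2 - ⅔*2163² - ⅓*2163) + 4853076)*(12315 + 1008962) = ((2 - ⅔*4678569 - 721) + 4853076)*1021277 = ((2 - 3119046 - 721) + 4853076)*1021277 = (-3119765 + 4853076)*1021277 = 1733311*1021277 = 1770190658147)
1/L = 1/1770190658147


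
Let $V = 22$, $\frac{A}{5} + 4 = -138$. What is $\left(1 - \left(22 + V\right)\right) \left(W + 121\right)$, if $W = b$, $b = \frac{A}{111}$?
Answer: $- \frac{547003}{111} \approx -4928.0$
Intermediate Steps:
$A = -710$ ($A = -20 + 5 \left(-138\right) = -20 - 690 = -710$)
$b = - \frac{710}{111} \approx -6.3964$
$W = - \frac{710}{111} \approx -6.3964$
$\left(1 - \left(22 + V\right)\right) \left(W + 121\right) = \left(1 - 44\right) \left(- \frac{710}{111} + 121\right) = \left(1 - 44\right) \frac{12721}{111} = \left(-43\right) \frac{12721}{111} = - \frac{547003}{111}$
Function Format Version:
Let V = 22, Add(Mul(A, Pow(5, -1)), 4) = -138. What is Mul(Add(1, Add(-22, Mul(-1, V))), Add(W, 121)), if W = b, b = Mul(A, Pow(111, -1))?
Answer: Rational(-547003, 111) ≈ -4928.0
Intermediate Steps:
A = -710 (A = Add(-20, Mul(5, -138)) = Add(-20, -690) = -710)
b = Rational(-710, 111) (b = Mul(-710, Pow(111, -1)) = Mul(-710, Rational(1, 111)) = Rational(-710, 111) ≈ -6.3964)
W = Rational(-710, 111) ≈ -6.3964
Mul(Add(1, Add(-22, Mul(-1, V))), Add(W, 121)) = Mul(Add(1, Add(-22, Mul(-1, 22))), Add(Rational(-710, 111), 121)) = Mul(Add(1, Add(-22, -22)), Rational(12721, 111)) = Mul(Add(1, -44), Rational(12721, 111)) = Mul(-43, Rational(12721, 111)) = Rational(-547003, 111)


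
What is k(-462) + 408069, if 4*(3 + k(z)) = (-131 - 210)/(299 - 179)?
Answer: 195871339/480 ≈ 4.0807e+5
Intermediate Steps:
k(z) = -1781/480 (k(z) = -3 + ((-131 - 210)/(299 - 179))/4 = -3 + (-341/120)/4 = -3 + (-341*1/120)/4 = -3 + (¼)*(-341/120) = -3 - 341/480 = -1781/480)
k(-462) + 408069 = -1781/480 + 408069 = 195871339/480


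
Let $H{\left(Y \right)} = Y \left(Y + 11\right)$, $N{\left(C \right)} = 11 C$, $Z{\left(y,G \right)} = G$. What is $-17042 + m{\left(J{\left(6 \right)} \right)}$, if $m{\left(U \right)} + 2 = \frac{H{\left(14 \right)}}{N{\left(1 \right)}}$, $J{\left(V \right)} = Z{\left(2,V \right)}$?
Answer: $- \frac{187134}{11} \approx -17012.0$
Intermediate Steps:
$J{\left(V \right)} = V$
$H{\left(Y \right)} = Y \left(11 + Y\right)$
$m{\left(U \right)} = \frac{328}{11}$ ($m{\left(U \right)} = -2 + \frac{14 \left(11 + 14\right)}{11 \cdot 1} = -2 + \frac{14 \cdot 25}{11} = -2 + 350 \cdot \frac{1}{11} = -2 + \frac{350}{11} = \frac{328}{11}$)
$-17042 + m{\left(J{\left(6 \right)} \right)} = -17042 + \frac{328}{11} = - \frac{187134}{11}$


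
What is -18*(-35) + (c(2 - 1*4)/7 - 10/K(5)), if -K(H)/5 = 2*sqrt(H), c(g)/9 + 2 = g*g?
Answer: 4428/7 + sqrt(5)/5 ≈ 633.02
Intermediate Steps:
c(g) = -18 + 9*g**2 (c(g) = -18 + 9*(g*g) = -18 + 9*g**2)
K(H) = -10*sqrt(H)
-18*(-35) + (c(2 - 1*4)/7 - 10/K(5)) = -18*(-35) + ((-18 + 9*(2 - 1*4)**2)/7 - 10*(-sqrt(5)/50)) = 630 + ((-18 + 9*(2 - 4)**2)*(1/7) - (-1)*sqrt(5)/5) = 630 + ((-18 + 9*(-2)**2)*(1/7) + sqrt(5)/5) = 630 + ((-18 + 9*4)*(1/7) + sqrt(5)/5) = 630 + ((-18 + 36)*(1/7) + sqrt(5)/5) = 630 + (18*(1/7) + sqrt(5)/5) = 630 + (18/7 + sqrt(5)/5) = 4428/7 + sqrt(5)/5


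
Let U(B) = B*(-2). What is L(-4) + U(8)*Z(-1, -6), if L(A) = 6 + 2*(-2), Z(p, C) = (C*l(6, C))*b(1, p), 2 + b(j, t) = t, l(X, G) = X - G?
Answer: -3454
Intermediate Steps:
U(B) = -2*B
b(j, t) = -2 + t
Z(p, C) = C*(-2 + p)*(6 - C) (Z(p, C) = (C*(6 - C))*(-2 + p) = C*(-2 + p)*(6 - C))
L(A) = 2 (L(A) = 6 - 4 = 2)
L(-4) + U(8)*Z(-1, -6) = 2 + (-2*8)*(-1*(-6)*(-6 - 6)*(-2 - 1)) = 2 - (-16)*(-6)*(-12)*(-3) = 2 - 16*216 = 2 - 3456 = -3454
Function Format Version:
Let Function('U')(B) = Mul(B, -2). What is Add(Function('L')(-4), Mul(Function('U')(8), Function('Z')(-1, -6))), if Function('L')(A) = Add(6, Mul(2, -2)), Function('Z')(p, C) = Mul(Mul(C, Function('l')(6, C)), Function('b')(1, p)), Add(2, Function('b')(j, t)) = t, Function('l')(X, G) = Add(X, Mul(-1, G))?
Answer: -3454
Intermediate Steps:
Function('U')(B) = Mul(-2, B)
Function('b')(j, t) = Add(-2, t)
Function('Z')(p, C) = Mul(C, Add(-2, p), Add(6, Mul(-1, C))) (Function('Z')(p, C) = Mul(Mul(C, Add(6, Mul(-1, C))), Add(-2, p)) = Mul(C, Add(-2, p), Add(6, Mul(-1, C))))
Function('L')(A) = 2 (Function('L')(A) = Add(6, -4) = 2)
Add(Function('L')(-4), Mul(Function('U')(8), Function('Z')(-1, -6))) = Add(2, Mul(Mul(-2, 8), Mul(-1, -6, Add(-6, -6), Add(-2, -1)))) = Add(2, Mul(-16, Mul(-1, -6, -12, -3))) = Add(2, Mul(-16, 216)) = Add(2, -3456) = -3454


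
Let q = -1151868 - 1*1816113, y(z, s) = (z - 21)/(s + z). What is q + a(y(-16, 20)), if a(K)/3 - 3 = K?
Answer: -11871999/4 ≈ -2.9680e+6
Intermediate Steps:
y(z, s) = (-21 + z)/(s + z)
a(K) = 9 + 3*K
q = -2967981 (q = -1151868 - 1816113 = -2967981)
q + a(y(-16, 20)) = -2967981 + (9 + 3*((-21 - 16)/(20 - 16))) = -2967981 + (9 + 3*(-37/4)) = -2967981 + (9 - 111/4) = -2967981 - 75/4 = -11871999/4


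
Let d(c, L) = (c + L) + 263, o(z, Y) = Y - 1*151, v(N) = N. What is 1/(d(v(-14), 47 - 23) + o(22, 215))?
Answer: 1/337 ≈ 0.0029674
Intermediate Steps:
o(z, Y) = -151 + Y (o(z, Y) = Y - 151 = -151 + Y)
d(c, L) = 263 + L + c (d(c, L) = (L + c) + 263 = 263 + L + c)
1/(d(v(-14), 47 - 23) + o(22, 215)) = 1/((263 + (47 - 23) - 14) + (-151 + 215)) = 1/((263 + 24 - 14) + 64) = 1/(273 + 64) = 1/337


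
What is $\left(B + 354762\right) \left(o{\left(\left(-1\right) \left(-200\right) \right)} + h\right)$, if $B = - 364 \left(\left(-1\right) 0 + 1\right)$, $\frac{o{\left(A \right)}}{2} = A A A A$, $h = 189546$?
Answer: $1134140774723308$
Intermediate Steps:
$o{\left(A \right)} = 2 A^{4}$ ($o{\left(A \right)} = 2 A A A A = 2 A A^{2} A = 2 A^{3} A = 2 A^{4}$)
$B = -364$ ($B = - 364 \left(0 + 1\right) = \left(-364\right) 1 = -364$)
$\left(B + 354762\right) \left(o{\left(\left(-1\right) \left(-200\right) \right)} + h\right) = \left(-364 + 354762\right) \left(2 \left(\left(-1\right) \left(-200\right)\right)^{4} + 189546\right) = 354398 \left(2 \cdot 200^{4} + 189546\right) = 354398 \left(2 \cdot 1600000000 + 189546\right) = 354398 \left(3200000000 + 189546\right) = 354398 \cdot 3200189546 = 1134140774723308$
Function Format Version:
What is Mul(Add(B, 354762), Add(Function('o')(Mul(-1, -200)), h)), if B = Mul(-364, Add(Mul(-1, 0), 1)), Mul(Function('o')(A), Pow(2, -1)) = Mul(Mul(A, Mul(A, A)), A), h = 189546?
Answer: 1134140774723308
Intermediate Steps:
Function('o')(A) = Mul(2, Pow(A, 4)) (Function('o')(A) = Mul(2, Mul(Mul(A, Mul(A, A)), A)) = Mul(2, Mul(Mul(A, Pow(A, 2)), A)) = Mul(2, Mul(Pow(A, 3), A)) = Mul(2, Pow(A, 4)))
B = -364 (B = Mul(-364, Add(0, 1)) = Mul(-364, 1) = -364)
Mul(Add(B, 354762), Add(Function('o')(Mul(-1, -200)), h)) = Mul(Add(-364, 354762), Add(Mul(2, Pow(Mul(-1, -200), 4)), 189546)) = Mul(354398, Add(Mul(2, Pow(200, 4)), 189546)) = Mul(354398, Add(Mul(2, 1600000000), 189546)) = Mul(354398, Add(3200000000, 189546)) = Mul(354398, 3200189546) = 1134140774723308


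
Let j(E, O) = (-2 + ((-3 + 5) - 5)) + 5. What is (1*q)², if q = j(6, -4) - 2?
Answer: 4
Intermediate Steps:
j(E, O) = 0 (j(E, O) = (-2 + (2 - 5)) + 5 = (-2 - 3) + 5 = -5 + 5 = 0)
q = -2 (q = 0 - 2 = -2)
(1*q)² = (1*(-2))² = (-2)² = 4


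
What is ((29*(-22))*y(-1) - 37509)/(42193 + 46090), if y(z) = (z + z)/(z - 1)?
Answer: -38147/88283 ≈ -0.43210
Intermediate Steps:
y(z) = 2*z/(-1 + z) (y(z) = (2*z)/(-1 + z) = 2*z/(-1 + z))
((29*(-22))*y(-1) - 37509)/(42193 + 46090) = ((29*(-22))*(2*(-1)/(-1 - 1)) - 37509)/(42193 + 46090) = (-1276*(-1)/(-2) - 37509)/88283 = (-1276*(-1)*(-1)/2 - 37509)*(1/88283) = (-638*1 - 37509)*(1/88283) = (-638 - 37509)*(1/88283) = -38147*1/88283 = -38147/88283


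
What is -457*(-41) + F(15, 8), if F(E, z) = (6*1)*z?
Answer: 18785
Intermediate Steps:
F(E, z) = 6*z
-457*(-41) + F(15, 8) = -457*(-41) + 6*8 = 18737 + 48 = 18785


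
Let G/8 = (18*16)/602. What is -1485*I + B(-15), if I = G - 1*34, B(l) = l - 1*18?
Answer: 13476837/301 ≈ 44774.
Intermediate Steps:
B(l) = -18 + l (B(l) = l - 18 = -18 + l)
G = 1152/301 (G = 8*((18*16)/602) = 8*(288*(1/602)) = 8*(144/301) = 1152/301 ≈ 3.8272)
I = -9082/301 (I = 1152/301 - 1*34 = 1152/301 - 34 = -9082/301 ≈ -30.173)
-1485*I + B(-15) = -1485*(-9082/301) + (-18 - 15) = 13486770/301 - 33 = 13476837/301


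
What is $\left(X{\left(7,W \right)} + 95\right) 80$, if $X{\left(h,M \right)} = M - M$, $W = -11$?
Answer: $7600$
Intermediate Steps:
$X{\left(h,M \right)} = 0$
$\left(X{\left(7,W \right)} + 95\right) 80 = \left(0 + 95\right) 80 = 95 \cdot 80 = 7600$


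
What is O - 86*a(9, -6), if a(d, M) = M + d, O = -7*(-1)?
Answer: -251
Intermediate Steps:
O = 7
O - 86*a(9, -6) = 7 - 86*(-6 + 9) = 7 - 86*3 = 7 - 258 = -251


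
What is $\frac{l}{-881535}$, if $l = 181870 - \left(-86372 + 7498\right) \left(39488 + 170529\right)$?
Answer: $- \frac{5521687576}{293845} \approx -18791.0$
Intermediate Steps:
$l = 16565062728$ ($l = 181870 - \left(-78874\right) 210017 = 181870 - -16564880858 = 181870 + 16564880858 = 16565062728$)
$\frac{l}{-881535} = \frac{16565062728}{-881535} = 16565062728 \left(- \frac{1}{881535}\right) = - \frac{5521687576}{293845}$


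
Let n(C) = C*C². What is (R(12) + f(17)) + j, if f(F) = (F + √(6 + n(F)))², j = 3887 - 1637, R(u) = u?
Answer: 7470 + 34*√4919 ≈ 9854.6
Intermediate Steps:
n(C) = C³
j = 2250
f(F) = (F + √(6 + F³))²
(R(12) + f(17)) + j = (12 + (17 + √(6 + 17³))²) + 2250 = (12 + (17 + √(6 + 4913))²) + 2250 = (12 + (17 + √4919)²) + 2250 = 2262 + (17 + √4919)²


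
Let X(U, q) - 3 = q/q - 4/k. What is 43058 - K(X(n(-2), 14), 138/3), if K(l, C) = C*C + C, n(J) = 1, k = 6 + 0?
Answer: 40896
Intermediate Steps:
k = 6
X(U, q) = 10/3 (X(U, q) = 3 + (q/q - 4/6) = 3 + (1 - 4*1/6) = 3 + (1 - 2/3) = 3 + 1/3 = 10/3)
K(l, C) = C + C**2 (K(l, C) = C**2 + C = C + C**2)
43058 - K(X(n(-2), 14), 138/3) = 43058 - 138/3*(1 + 138/3) = 43058 - 138*(1/3)*(1 + 138*(1/3)) = 43058 - 46*(1 + 46) = 43058 - 46*47 = 43058 - 1*2162 = 43058 - 2162 = 40896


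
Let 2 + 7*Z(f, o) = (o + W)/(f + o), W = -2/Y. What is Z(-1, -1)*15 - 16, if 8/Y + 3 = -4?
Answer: -1181/56 ≈ -21.089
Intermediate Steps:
Y = -8/7 (Y = 8/(-3 - 4) = 8/(-7) = 8*(-⅐) = -8/7 ≈ -1.1429)
W = 7/4 (W = -2/(-8/7) = -2*(-7)/8 = -1*(-7/4) = 7/4 ≈ 1.7500)
Z(f, o) = -2/7 + (7/4 + o)/(7*(f + o)) (Z(f, o) = -2/7 + ((o + 7/4)/(f + o))/7 = -2/7 + ((7/4 + o)/(f + o))/7 = -2/7 + (7/4 + o)/(7*(f + o)))
Z(-1, -1)*15 - 16 = ((7 - 8*(-1) - 4*(-1))/(28*(-1 - 1)))*15 - 16 = ((1/28)*(7 + 8 + 4)/(-2))*15 - 16 = ((1/28)*(-½)*19)*15 - 16 = -19/56*15 - 16 = -285/56 - 16 = -1181/56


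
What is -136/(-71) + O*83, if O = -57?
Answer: -335765/71 ≈ -4729.1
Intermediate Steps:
-136/(-71) + O*83 = -136/(-71) - 57*83 = -136*(-1/71) - 4731 = 136/71 - 4731 = -335765/71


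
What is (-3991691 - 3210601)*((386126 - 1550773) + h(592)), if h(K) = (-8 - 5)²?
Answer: 8386910583576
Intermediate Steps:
h(K) = 169 (h(K) = (-13)² = 169)
(-3991691 - 3210601)*((386126 - 1550773) + h(592)) = (-3991691 - 3210601)*((386126 - 1550773) + 169) = -7202292*(-1164647 + 169) = -7202292*(-1164478) = 8386910583576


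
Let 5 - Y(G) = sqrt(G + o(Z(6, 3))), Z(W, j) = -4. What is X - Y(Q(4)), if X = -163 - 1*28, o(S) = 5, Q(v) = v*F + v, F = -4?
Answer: -196 + I*sqrt(7) ≈ -196.0 + 2.6458*I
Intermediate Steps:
Q(v) = -3*v (Q(v) = v*(-4) + v = -4*v + v = -3*v)
Y(G) = 5 - sqrt(5 + G) (Y(G) = 5 - sqrt(G + 5) = 5 - sqrt(5 + G))
X = -191 (X = -163 - 28 = -191)
X - Y(Q(4)) = -191 - (5 - sqrt(5 - 3*4)) = -191 - (5 - sqrt(5 - 12)) = -191 - (5 - sqrt(-7)) = -191 - (5 - I*sqrt(7)) = -191 + (-5 + I*sqrt(7)) = -196 + I*sqrt(7)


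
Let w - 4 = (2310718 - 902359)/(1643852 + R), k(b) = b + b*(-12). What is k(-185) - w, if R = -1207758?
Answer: 884298555/436094 ≈ 2027.8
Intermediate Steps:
k(b) = -11*b (k(b) = b - 12*b = -11*b)
w = 3152735/436094 (w = 4 + (2310718 - 902359)/(1643852 - 1207758) = 4 + 1408359/436094 = 3152735/436094 ≈ 7.2295)
k(-185) - w = -11*(-185) - 1*3152735/436094 = 2035 - 3152735/436094 = 884298555/436094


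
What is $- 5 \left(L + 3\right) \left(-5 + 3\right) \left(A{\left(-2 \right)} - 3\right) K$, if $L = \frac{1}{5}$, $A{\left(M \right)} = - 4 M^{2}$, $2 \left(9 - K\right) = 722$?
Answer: $214016$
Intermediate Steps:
$K = -352$ ($K = 9 - 361 = -352$)
$L = \frac{1}{5} \approx 0.2$
$- 5 \left(L + 3\right) \left(-5 + 3\right) \left(A{\left(-2 \right)} - 3\right) K = - 5 \left(\frac{1}{5} + 3\right) \left(-5 + 3\right) \left(- 4 \left(-2\right)^{2} - 3\right) \left(-352\right) = \left(-5\right) \frac{16}{5} - 2 \left(\left(-4\right) 4 - 3\right) \left(-352\right) = - 16 - 2 \left(-16 - 3\right) \left(-352\right) = - 16 \left(-2\right) \left(-19\right) \left(-352\right) = - 16 \cdot 38 \left(-352\right) = \left(-16\right) \left(-13376\right) = 214016$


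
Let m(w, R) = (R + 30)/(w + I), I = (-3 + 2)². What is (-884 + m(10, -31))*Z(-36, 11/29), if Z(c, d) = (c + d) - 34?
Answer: 19634775/319 ≈ 61551.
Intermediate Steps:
I = 1 (I = (-1)² = 1)
Z(c, d) = -34 + c + d
m(w, R) = (30 + R)/(1 + w) (m(w, R) = (R + 30)/(w + 1) = (30 + R)/(1 + w))
(-884 + m(10, -31))*Z(-36, 11/29) = (-884 + (30 - 31)/(1 + 10))*(-34 - 36 + 11/29) = (-884 - 1/11)*(-34 - 36 + 11*(1/29)) = (-884 + (1/11)*(-1))*(-34 - 36 + 11/29) = (-884 - 1/11)*(-2019/29) = -9725/11*(-2019/29) = 19634775/319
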